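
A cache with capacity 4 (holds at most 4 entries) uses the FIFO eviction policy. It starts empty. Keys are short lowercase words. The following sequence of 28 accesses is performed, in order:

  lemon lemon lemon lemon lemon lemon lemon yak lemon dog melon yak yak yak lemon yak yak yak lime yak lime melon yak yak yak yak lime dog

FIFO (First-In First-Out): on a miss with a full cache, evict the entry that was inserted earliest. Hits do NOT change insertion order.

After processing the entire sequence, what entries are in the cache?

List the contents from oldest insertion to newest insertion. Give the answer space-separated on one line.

FIFO simulation (capacity=4):
  1. access lemon: MISS. Cache (old->new): [lemon]
  2. access lemon: HIT. Cache (old->new): [lemon]
  3. access lemon: HIT. Cache (old->new): [lemon]
  4. access lemon: HIT. Cache (old->new): [lemon]
  5. access lemon: HIT. Cache (old->new): [lemon]
  6. access lemon: HIT. Cache (old->new): [lemon]
  7. access lemon: HIT. Cache (old->new): [lemon]
  8. access yak: MISS. Cache (old->new): [lemon yak]
  9. access lemon: HIT. Cache (old->new): [lemon yak]
  10. access dog: MISS. Cache (old->new): [lemon yak dog]
  11. access melon: MISS. Cache (old->new): [lemon yak dog melon]
  12. access yak: HIT. Cache (old->new): [lemon yak dog melon]
  13. access yak: HIT. Cache (old->new): [lemon yak dog melon]
  14. access yak: HIT. Cache (old->new): [lemon yak dog melon]
  15. access lemon: HIT. Cache (old->new): [lemon yak dog melon]
  16. access yak: HIT. Cache (old->new): [lemon yak dog melon]
  17. access yak: HIT. Cache (old->new): [lemon yak dog melon]
  18. access yak: HIT. Cache (old->new): [lemon yak dog melon]
  19. access lime: MISS, evict lemon. Cache (old->new): [yak dog melon lime]
  20. access yak: HIT. Cache (old->new): [yak dog melon lime]
  21. access lime: HIT. Cache (old->new): [yak dog melon lime]
  22. access melon: HIT. Cache (old->new): [yak dog melon lime]
  23. access yak: HIT. Cache (old->new): [yak dog melon lime]
  24. access yak: HIT. Cache (old->new): [yak dog melon lime]
  25. access yak: HIT. Cache (old->new): [yak dog melon lime]
  26. access yak: HIT. Cache (old->new): [yak dog melon lime]
  27. access lime: HIT. Cache (old->new): [yak dog melon lime]
  28. access dog: HIT. Cache (old->new): [yak dog melon lime]
Total: 23 hits, 5 misses, 1 evictions

Answer: yak dog melon lime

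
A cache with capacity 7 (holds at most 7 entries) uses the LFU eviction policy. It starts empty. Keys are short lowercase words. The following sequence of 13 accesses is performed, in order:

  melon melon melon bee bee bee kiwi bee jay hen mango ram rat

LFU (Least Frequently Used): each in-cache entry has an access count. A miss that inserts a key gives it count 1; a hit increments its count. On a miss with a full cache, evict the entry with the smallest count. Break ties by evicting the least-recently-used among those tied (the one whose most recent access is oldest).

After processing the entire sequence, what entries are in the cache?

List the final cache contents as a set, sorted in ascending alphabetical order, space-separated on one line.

LFU simulation (capacity=7):
  1. access melon: MISS. Cache: [melon(c=1)]
  2. access melon: HIT, count now 2. Cache: [melon(c=2)]
  3. access melon: HIT, count now 3. Cache: [melon(c=3)]
  4. access bee: MISS. Cache: [bee(c=1) melon(c=3)]
  5. access bee: HIT, count now 2. Cache: [bee(c=2) melon(c=3)]
  6. access bee: HIT, count now 3. Cache: [melon(c=3) bee(c=3)]
  7. access kiwi: MISS. Cache: [kiwi(c=1) melon(c=3) bee(c=3)]
  8. access bee: HIT, count now 4. Cache: [kiwi(c=1) melon(c=3) bee(c=4)]
  9. access jay: MISS. Cache: [kiwi(c=1) jay(c=1) melon(c=3) bee(c=4)]
  10. access hen: MISS. Cache: [kiwi(c=1) jay(c=1) hen(c=1) melon(c=3) bee(c=4)]
  11. access mango: MISS. Cache: [kiwi(c=1) jay(c=1) hen(c=1) mango(c=1) melon(c=3) bee(c=4)]
  12. access ram: MISS. Cache: [kiwi(c=1) jay(c=1) hen(c=1) mango(c=1) ram(c=1) melon(c=3) bee(c=4)]
  13. access rat: MISS, evict kiwi(c=1). Cache: [jay(c=1) hen(c=1) mango(c=1) ram(c=1) rat(c=1) melon(c=3) bee(c=4)]
Total: 5 hits, 8 misses, 1 evictions

Answer: bee hen jay mango melon ram rat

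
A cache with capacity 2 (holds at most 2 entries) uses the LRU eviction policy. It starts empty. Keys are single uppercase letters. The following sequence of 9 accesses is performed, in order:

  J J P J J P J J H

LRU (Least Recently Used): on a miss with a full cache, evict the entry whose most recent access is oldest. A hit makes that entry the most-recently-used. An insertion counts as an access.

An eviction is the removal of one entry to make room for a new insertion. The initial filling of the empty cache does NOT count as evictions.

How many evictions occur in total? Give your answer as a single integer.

LRU simulation (capacity=2):
  1. access J: MISS. Cache (LRU->MRU): [J]
  2. access J: HIT. Cache (LRU->MRU): [J]
  3. access P: MISS. Cache (LRU->MRU): [J P]
  4. access J: HIT. Cache (LRU->MRU): [P J]
  5. access J: HIT. Cache (LRU->MRU): [P J]
  6. access P: HIT. Cache (LRU->MRU): [J P]
  7. access J: HIT. Cache (LRU->MRU): [P J]
  8. access J: HIT. Cache (LRU->MRU): [P J]
  9. access H: MISS, evict P. Cache (LRU->MRU): [J H]
Total: 6 hits, 3 misses, 1 evictions

Answer: 1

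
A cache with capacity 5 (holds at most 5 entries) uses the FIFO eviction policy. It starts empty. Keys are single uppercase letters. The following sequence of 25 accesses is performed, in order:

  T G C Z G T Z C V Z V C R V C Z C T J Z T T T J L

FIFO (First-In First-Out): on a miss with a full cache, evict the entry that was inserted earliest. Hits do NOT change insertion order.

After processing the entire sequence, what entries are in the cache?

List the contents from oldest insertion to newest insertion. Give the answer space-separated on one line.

Answer: V R T J L

Derivation:
FIFO simulation (capacity=5):
  1. access T: MISS. Cache (old->new): [T]
  2. access G: MISS. Cache (old->new): [T G]
  3. access C: MISS. Cache (old->new): [T G C]
  4. access Z: MISS. Cache (old->new): [T G C Z]
  5. access G: HIT. Cache (old->new): [T G C Z]
  6. access T: HIT. Cache (old->new): [T G C Z]
  7. access Z: HIT. Cache (old->new): [T G C Z]
  8. access C: HIT. Cache (old->new): [T G C Z]
  9. access V: MISS. Cache (old->new): [T G C Z V]
  10. access Z: HIT. Cache (old->new): [T G C Z V]
  11. access V: HIT. Cache (old->new): [T G C Z V]
  12. access C: HIT. Cache (old->new): [T G C Z V]
  13. access R: MISS, evict T. Cache (old->new): [G C Z V R]
  14. access V: HIT. Cache (old->new): [G C Z V R]
  15. access C: HIT. Cache (old->new): [G C Z V R]
  16. access Z: HIT. Cache (old->new): [G C Z V R]
  17. access C: HIT. Cache (old->new): [G C Z V R]
  18. access T: MISS, evict G. Cache (old->new): [C Z V R T]
  19. access J: MISS, evict C. Cache (old->new): [Z V R T J]
  20. access Z: HIT. Cache (old->new): [Z V R T J]
  21. access T: HIT. Cache (old->new): [Z V R T J]
  22. access T: HIT. Cache (old->new): [Z V R T J]
  23. access T: HIT. Cache (old->new): [Z V R T J]
  24. access J: HIT. Cache (old->new): [Z V R T J]
  25. access L: MISS, evict Z. Cache (old->new): [V R T J L]
Total: 16 hits, 9 misses, 4 evictions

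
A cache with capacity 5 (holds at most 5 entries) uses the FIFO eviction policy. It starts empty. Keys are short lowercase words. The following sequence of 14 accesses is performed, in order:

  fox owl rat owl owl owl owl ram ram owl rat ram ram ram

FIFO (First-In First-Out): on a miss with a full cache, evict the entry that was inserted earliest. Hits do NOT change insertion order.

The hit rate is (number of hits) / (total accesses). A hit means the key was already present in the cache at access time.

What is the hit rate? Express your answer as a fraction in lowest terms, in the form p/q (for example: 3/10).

FIFO simulation (capacity=5):
  1. access fox: MISS. Cache (old->new): [fox]
  2. access owl: MISS. Cache (old->new): [fox owl]
  3. access rat: MISS. Cache (old->new): [fox owl rat]
  4. access owl: HIT. Cache (old->new): [fox owl rat]
  5. access owl: HIT. Cache (old->new): [fox owl rat]
  6. access owl: HIT. Cache (old->new): [fox owl rat]
  7. access owl: HIT. Cache (old->new): [fox owl rat]
  8. access ram: MISS. Cache (old->new): [fox owl rat ram]
  9. access ram: HIT. Cache (old->new): [fox owl rat ram]
  10. access owl: HIT. Cache (old->new): [fox owl rat ram]
  11. access rat: HIT. Cache (old->new): [fox owl rat ram]
  12. access ram: HIT. Cache (old->new): [fox owl rat ram]
  13. access ram: HIT. Cache (old->new): [fox owl rat ram]
  14. access ram: HIT. Cache (old->new): [fox owl rat ram]
Total: 10 hits, 4 misses, 0 evictions

Hit rate = 10/14 = 5/7

Answer: 5/7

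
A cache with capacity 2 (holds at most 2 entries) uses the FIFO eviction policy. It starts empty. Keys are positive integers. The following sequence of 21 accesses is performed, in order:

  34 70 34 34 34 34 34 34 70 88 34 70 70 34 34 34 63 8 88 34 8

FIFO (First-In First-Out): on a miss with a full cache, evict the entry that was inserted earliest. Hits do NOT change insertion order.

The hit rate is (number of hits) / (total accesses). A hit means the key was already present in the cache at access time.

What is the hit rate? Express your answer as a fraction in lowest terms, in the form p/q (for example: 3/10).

FIFO simulation (capacity=2):
  1. access 34: MISS. Cache (old->new): [34]
  2. access 70: MISS. Cache (old->new): [34 70]
  3. access 34: HIT. Cache (old->new): [34 70]
  4. access 34: HIT. Cache (old->new): [34 70]
  5. access 34: HIT. Cache (old->new): [34 70]
  6. access 34: HIT. Cache (old->new): [34 70]
  7. access 34: HIT. Cache (old->new): [34 70]
  8. access 34: HIT. Cache (old->new): [34 70]
  9. access 70: HIT. Cache (old->new): [34 70]
  10. access 88: MISS, evict 34. Cache (old->new): [70 88]
  11. access 34: MISS, evict 70. Cache (old->new): [88 34]
  12. access 70: MISS, evict 88. Cache (old->new): [34 70]
  13. access 70: HIT. Cache (old->new): [34 70]
  14. access 34: HIT. Cache (old->new): [34 70]
  15. access 34: HIT. Cache (old->new): [34 70]
  16. access 34: HIT. Cache (old->new): [34 70]
  17. access 63: MISS, evict 34. Cache (old->new): [70 63]
  18. access 8: MISS, evict 70. Cache (old->new): [63 8]
  19. access 88: MISS, evict 63. Cache (old->new): [8 88]
  20. access 34: MISS, evict 8. Cache (old->new): [88 34]
  21. access 8: MISS, evict 88. Cache (old->new): [34 8]
Total: 11 hits, 10 misses, 8 evictions

Hit rate = 11/21

Answer: 11/21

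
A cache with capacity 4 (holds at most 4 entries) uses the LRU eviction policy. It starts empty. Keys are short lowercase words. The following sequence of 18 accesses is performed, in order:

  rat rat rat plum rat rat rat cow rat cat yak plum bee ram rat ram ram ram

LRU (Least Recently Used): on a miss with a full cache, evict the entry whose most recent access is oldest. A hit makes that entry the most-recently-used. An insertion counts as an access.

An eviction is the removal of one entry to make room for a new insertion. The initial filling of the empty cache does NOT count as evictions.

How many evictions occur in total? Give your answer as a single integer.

Answer: 5

Derivation:
LRU simulation (capacity=4):
  1. access rat: MISS. Cache (LRU->MRU): [rat]
  2. access rat: HIT. Cache (LRU->MRU): [rat]
  3. access rat: HIT. Cache (LRU->MRU): [rat]
  4. access plum: MISS. Cache (LRU->MRU): [rat plum]
  5. access rat: HIT. Cache (LRU->MRU): [plum rat]
  6. access rat: HIT. Cache (LRU->MRU): [plum rat]
  7. access rat: HIT. Cache (LRU->MRU): [plum rat]
  8. access cow: MISS. Cache (LRU->MRU): [plum rat cow]
  9. access rat: HIT. Cache (LRU->MRU): [plum cow rat]
  10. access cat: MISS. Cache (LRU->MRU): [plum cow rat cat]
  11. access yak: MISS, evict plum. Cache (LRU->MRU): [cow rat cat yak]
  12. access plum: MISS, evict cow. Cache (LRU->MRU): [rat cat yak plum]
  13. access bee: MISS, evict rat. Cache (LRU->MRU): [cat yak plum bee]
  14. access ram: MISS, evict cat. Cache (LRU->MRU): [yak plum bee ram]
  15. access rat: MISS, evict yak. Cache (LRU->MRU): [plum bee ram rat]
  16. access ram: HIT. Cache (LRU->MRU): [plum bee rat ram]
  17. access ram: HIT. Cache (LRU->MRU): [plum bee rat ram]
  18. access ram: HIT. Cache (LRU->MRU): [plum bee rat ram]
Total: 9 hits, 9 misses, 5 evictions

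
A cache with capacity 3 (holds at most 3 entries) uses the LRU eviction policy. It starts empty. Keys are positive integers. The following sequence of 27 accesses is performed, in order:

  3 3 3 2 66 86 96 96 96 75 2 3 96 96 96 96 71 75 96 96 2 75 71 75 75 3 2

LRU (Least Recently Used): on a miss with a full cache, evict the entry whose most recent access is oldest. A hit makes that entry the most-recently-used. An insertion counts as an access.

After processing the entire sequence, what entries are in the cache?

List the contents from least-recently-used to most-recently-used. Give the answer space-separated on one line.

LRU simulation (capacity=3):
  1. access 3: MISS. Cache (LRU->MRU): [3]
  2. access 3: HIT. Cache (LRU->MRU): [3]
  3. access 3: HIT. Cache (LRU->MRU): [3]
  4. access 2: MISS. Cache (LRU->MRU): [3 2]
  5. access 66: MISS. Cache (LRU->MRU): [3 2 66]
  6. access 86: MISS, evict 3. Cache (LRU->MRU): [2 66 86]
  7. access 96: MISS, evict 2. Cache (LRU->MRU): [66 86 96]
  8. access 96: HIT. Cache (LRU->MRU): [66 86 96]
  9. access 96: HIT. Cache (LRU->MRU): [66 86 96]
  10. access 75: MISS, evict 66. Cache (LRU->MRU): [86 96 75]
  11. access 2: MISS, evict 86. Cache (LRU->MRU): [96 75 2]
  12. access 3: MISS, evict 96. Cache (LRU->MRU): [75 2 3]
  13. access 96: MISS, evict 75. Cache (LRU->MRU): [2 3 96]
  14. access 96: HIT. Cache (LRU->MRU): [2 3 96]
  15. access 96: HIT. Cache (LRU->MRU): [2 3 96]
  16. access 96: HIT. Cache (LRU->MRU): [2 3 96]
  17. access 71: MISS, evict 2. Cache (LRU->MRU): [3 96 71]
  18. access 75: MISS, evict 3. Cache (LRU->MRU): [96 71 75]
  19. access 96: HIT. Cache (LRU->MRU): [71 75 96]
  20. access 96: HIT. Cache (LRU->MRU): [71 75 96]
  21. access 2: MISS, evict 71. Cache (LRU->MRU): [75 96 2]
  22. access 75: HIT. Cache (LRU->MRU): [96 2 75]
  23. access 71: MISS, evict 96. Cache (LRU->MRU): [2 75 71]
  24. access 75: HIT. Cache (LRU->MRU): [2 71 75]
  25. access 75: HIT. Cache (LRU->MRU): [2 71 75]
  26. access 3: MISS, evict 2. Cache (LRU->MRU): [71 75 3]
  27. access 2: MISS, evict 71. Cache (LRU->MRU): [75 3 2]
Total: 12 hits, 15 misses, 12 evictions

Answer: 75 3 2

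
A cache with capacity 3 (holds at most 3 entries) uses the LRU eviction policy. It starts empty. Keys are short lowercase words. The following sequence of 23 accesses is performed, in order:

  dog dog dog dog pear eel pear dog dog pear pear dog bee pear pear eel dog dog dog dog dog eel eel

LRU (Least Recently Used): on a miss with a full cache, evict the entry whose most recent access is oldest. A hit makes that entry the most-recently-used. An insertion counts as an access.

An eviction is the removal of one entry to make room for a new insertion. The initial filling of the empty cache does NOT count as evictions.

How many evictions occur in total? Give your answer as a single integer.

LRU simulation (capacity=3):
  1. access dog: MISS. Cache (LRU->MRU): [dog]
  2. access dog: HIT. Cache (LRU->MRU): [dog]
  3. access dog: HIT. Cache (LRU->MRU): [dog]
  4. access dog: HIT. Cache (LRU->MRU): [dog]
  5. access pear: MISS. Cache (LRU->MRU): [dog pear]
  6. access eel: MISS. Cache (LRU->MRU): [dog pear eel]
  7. access pear: HIT. Cache (LRU->MRU): [dog eel pear]
  8. access dog: HIT. Cache (LRU->MRU): [eel pear dog]
  9. access dog: HIT. Cache (LRU->MRU): [eel pear dog]
  10. access pear: HIT. Cache (LRU->MRU): [eel dog pear]
  11. access pear: HIT. Cache (LRU->MRU): [eel dog pear]
  12. access dog: HIT. Cache (LRU->MRU): [eel pear dog]
  13. access bee: MISS, evict eel. Cache (LRU->MRU): [pear dog bee]
  14. access pear: HIT. Cache (LRU->MRU): [dog bee pear]
  15. access pear: HIT. Cache (LRU->MRU): [dog bee pear]
  16. access eel: MISS, evict dog. Cache (LRU->MRU): [bee pear eel]
  17. access dog: MISS, evict bee. Cache (LRU->MRU): [pear eel dog]
  18. access dog: HIT. Cache (LRU->MRU): [pear eel dog]
  19. access dog: HIT. Cache (LRU->MRU): [pear eel dog]
  20. access dog: HIT. Cache (LRU->MRU): [pear eel dog]
  21. access dog: HIT. Cache (LRU->MRU): [pear eel dog]
  22. access eel: HIT. Cache (LRU->MRU): [pear dog eel]
  23. access eel: HIT. Cache (LRU->MRU): [pear dog eel]
Total: 17 hits, 6 misses, 3 evictions

Answer: 3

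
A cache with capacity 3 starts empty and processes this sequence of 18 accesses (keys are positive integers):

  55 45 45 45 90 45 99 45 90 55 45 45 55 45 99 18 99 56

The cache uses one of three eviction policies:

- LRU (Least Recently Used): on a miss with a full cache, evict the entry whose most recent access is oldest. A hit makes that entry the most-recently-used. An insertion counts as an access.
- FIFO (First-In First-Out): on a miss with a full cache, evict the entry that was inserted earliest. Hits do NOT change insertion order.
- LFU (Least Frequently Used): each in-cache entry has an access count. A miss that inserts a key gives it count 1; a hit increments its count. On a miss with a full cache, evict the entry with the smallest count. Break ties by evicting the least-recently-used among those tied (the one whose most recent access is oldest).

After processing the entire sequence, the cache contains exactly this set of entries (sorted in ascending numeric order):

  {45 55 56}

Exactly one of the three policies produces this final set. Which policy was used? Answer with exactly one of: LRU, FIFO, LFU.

Answer: LFU

Derivation:
Simulating under each policy and comparing final sets:
  LRU: final set = {18 56 99} -> differs
  FIFO: final set = {18 56 99} -> differs
  LFU: final set = {45 55 56} -> MATCHES target
Only LFU produces the target set.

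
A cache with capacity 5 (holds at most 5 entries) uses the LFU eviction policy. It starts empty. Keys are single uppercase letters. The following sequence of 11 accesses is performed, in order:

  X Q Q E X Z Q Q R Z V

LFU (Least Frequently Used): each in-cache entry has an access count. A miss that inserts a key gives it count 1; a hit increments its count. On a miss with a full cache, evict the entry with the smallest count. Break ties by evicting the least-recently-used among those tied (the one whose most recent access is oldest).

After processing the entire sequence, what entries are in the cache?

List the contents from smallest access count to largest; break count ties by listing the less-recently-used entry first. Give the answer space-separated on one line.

LFU simulation (capacity=5):
  1. access X: MISS. Cache: [X(c=1)]
  2. access Q: MISS. Cache: [X(c=1) Q(c=1)]
  3. access Q: HIT, count now 2. Cache: [X(c=1) Q(c=2)]
  4. access E: MISS. Cache: [X(c=1) E(c=1) Q(c=2)]
  5. access X: HIT, count now 2. Cache: [E(c=1) Q(c=2) X(c=2)]
  6. access Z: MISS. Cache: [E(c=1) Z(c=1) Q(c=2) X(c=2)]
  7. access Q: HIT, count now 3. Cache: [E(c=1) Z(c=1) X(c=2) Q(c=3)]
  8. access Q: HIT, count now 4. Cache: [E(c=1) Z(c=1) X(c=2) Q(c=4)]
  9. access R: MISS. Cache: [E(c=1) Z(c=1) R(c=1) X(c=2) Q(c=4)]
  10. access Z: HIT, count now 2. Cache: [E(c=1) R(c=1) X(c=2) Z(c=2) Q(c=4)]
  11. access V: MISS, evict E(c=1). Cache: [R(c=1) V(c=1) X(c=2) Z(c=2) Q(c=4)]
Total: 5 hits, 6 misses, 1 evictions

Answer: R V X Z Q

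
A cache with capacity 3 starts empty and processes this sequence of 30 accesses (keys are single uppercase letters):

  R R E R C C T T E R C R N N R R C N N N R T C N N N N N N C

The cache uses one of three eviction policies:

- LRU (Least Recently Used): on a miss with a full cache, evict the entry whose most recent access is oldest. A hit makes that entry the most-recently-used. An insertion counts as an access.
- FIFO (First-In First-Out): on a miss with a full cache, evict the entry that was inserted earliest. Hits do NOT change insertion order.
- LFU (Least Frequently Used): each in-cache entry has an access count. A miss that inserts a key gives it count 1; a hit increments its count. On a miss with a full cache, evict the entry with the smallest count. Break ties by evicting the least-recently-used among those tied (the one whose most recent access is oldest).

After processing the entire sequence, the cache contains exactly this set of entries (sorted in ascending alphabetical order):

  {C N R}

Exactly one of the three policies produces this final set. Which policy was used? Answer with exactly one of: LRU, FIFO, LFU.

Answer: LFU

Derivation:
Simulating under each policy and comparing final sets:
  LRU: final set = {C N T} -> differs
  FIFO: final set = {C N T} -> differs
  LFU: final set = {C N R} -> MATCHES target
Only LFU produces the target set.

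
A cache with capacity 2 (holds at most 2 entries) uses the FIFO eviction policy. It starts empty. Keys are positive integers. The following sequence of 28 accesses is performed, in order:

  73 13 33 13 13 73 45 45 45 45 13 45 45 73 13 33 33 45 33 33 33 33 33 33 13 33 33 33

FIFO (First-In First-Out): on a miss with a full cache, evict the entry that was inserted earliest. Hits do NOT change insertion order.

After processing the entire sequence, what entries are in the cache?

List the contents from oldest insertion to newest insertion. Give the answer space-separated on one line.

FIFO simulation (capacity=2):
  1. access 73: MISS. Cache (old->new): [73]
  2. access 13: MISS. Cache (old->new): [73 13]
  3. access 33: MISS, evict 73. Cache (old->new): [13 33]
  4. access 13: HIT. Cache (old->new): [13 33]
  5. access 13: HIT. Cache (old->new): [13 33]
  6. access 73: MISS, evict 13. Cache (old->new): [33 73]
  7. access 45: MISS, evict 33. Cache (old->new): [73 45]
  8. access 45: HIT. Cache (old->new): [73 45]
  9. access 45: HIT. Cache (old->new): [73 45]
  10. access 45: HIT. Cache (old->new): [73 45]
  11. access 13: MISS, evict 73. Cache (old->new): [45 13]
  12. access 45: HIT. Cache (old->new): [45 13]
  13. access 45: HIT. Cache (old->new): [45 13]
  14. access 73: MISS, evict 45. Cache (old->new): [13 73]
  15. access 13: HIT. Cache (old->new): [13 73]
  16. access 33: MISS, evict 13. Cache (old->new): [73 33]
  17. access 33: HIT. Cache (old->new): [73 33]
  18. access 45: MISS, evict 73. Cache (old->new): [33 45]
  19. access 33: HIT. Cache (old->new): [33 45]
  20. access 33: HIT. Cache (old->new): [33 45]
  21. access 33: HIT. Cache (old->new): [33 45]
  22. access 33: HIT. Cache (old->new): [33 45]
  23. access 33: HIT. Cache (old->new): [33 45]
  24. access 33: HIT. Cache (old->new): [33 45]
  25. access 13: MISS, evict 33. Cache (old->new): [45 13]
  26. access 33: MISS, evict 45. Cache (old->new): [13 33]
  27. access 33: HIT. Cache (old->new): [13 33]
  28. access 33: HIT. Cache (old->new): [13 33]
Total: 17 hits, 11 misses, 9 evictions

Answer: 13 33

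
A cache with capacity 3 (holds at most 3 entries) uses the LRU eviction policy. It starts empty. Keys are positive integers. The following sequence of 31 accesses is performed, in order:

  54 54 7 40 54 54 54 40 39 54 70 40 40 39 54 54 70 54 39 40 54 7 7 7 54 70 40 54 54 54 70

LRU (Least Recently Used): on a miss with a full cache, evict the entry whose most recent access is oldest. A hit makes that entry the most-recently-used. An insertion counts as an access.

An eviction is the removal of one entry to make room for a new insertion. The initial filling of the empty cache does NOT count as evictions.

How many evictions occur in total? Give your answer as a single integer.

Answer: 10

Derivation:
LRU simulation (capacity=3):
  1. access 54: MISS. Cache (LRU->MRU): [54]
  2. access 54: HIT. Cache (LRU->MRU): [54]
  3. access 7: MISS. Cache (LRU->MRU): [54 7]
  4. access 40: MISS. Cache (LRU->MRU): [54 7 40]
  5. access 54: HIT. Cache (LRU->MRU): [7 40 54]
  6. access 54: HIT. Cache (LRU->MRU): [7 40 54]
  7. access 54: HIT. Cache (LRU->MRU): [7 40 54]
  8. access 40: HIT. Cache (LRU->MRU): [7 54 40]
  9. access 39: MISS, evict 7. Cache (LRU->MRU): [54 40 39]
  10. access 54: HIT. Cache (LRU->MRU): [40 39 54]
  11. access 70: MISS, evict 40. Cache (LRU->MRU): [39 54 70]
  12. access 40: MISS, evict 39. Cache (LRU->MRU): [54 70 40]
  13. access 40: HIT. Cache (LRU->MRU): [54 70 40]
  14. access 39: MISS, evict 54. Cache (LRU->MRU): [70 40 39]
  15. access 54: MISS, evict 70. Cache (LRU->MRU): [40 39 54]
  16. access 54: HIT. Cache (LRU->MRU): [40 39 54]
  17. access 70: MISS, evict 40. Cache (LRU->MRU): [39 54 70]
  18. access 54: HIT. Cache (LRU->MRU): [39 70 54]
  19. access 39: HIT. Cache (LRU->MRU): [70 54 39]
  20. access 40: MISS, evict 70. Cache (LRU->MRU): [54 39 40]
  21. access 54: HIT. Cache (LRU->MRU): [39 40 54]
  22. access 7: MISS, evict 39. Cache (LRU->MRU): [40 54 7]
  23. access 7: HIT. Cache (LRU->MRU): [40 54 7]
  24. access 7: HIT. Cache (LRU->MRU): [40 54 7]
  25. access 54: HIT. Cache (LRU->MRU): [40 7 54]
  26. access 70: MISS, evict 40. Cache (LRU->MRU): [7 54 70]
  27. access 40: MISS, evict 7. Cache (LRU->MRU): [54 70 40]
  28. access 54: HIT. Cache (LRU->MRU): [70 40 54]
  29. access 54: HIT. Cache (LRU->MRU): [70 40 54]
  30. access 54: HIT. Cache (LRU->MRU): [70 40 54]
  31. access 70: HIT. Cache (LRU->MRU): [40 54 70]
Total: 18 hits, 13 misses, 10 evictions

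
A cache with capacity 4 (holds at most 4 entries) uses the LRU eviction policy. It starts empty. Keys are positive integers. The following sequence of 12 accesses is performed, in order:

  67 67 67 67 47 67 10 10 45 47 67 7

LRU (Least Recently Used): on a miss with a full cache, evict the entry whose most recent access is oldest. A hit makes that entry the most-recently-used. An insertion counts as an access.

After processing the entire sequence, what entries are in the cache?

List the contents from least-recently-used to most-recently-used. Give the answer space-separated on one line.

Answer: 45 47 67 7

Derivation:
LRU simulation (capacity=4):
  1. access 67: MISS. Cache (LRU->MRU): [67]
  2. access 67: HIT. Cache (LRU->MRU): [67]
  3. access 67: HIT. Cache (LRU->MRU): [67]
  4. access 67: HIT. Cache (LRU->MRU): [67]
  5. access 47: MISS. Cache (LRU->MRU): [67 47]
  6. access 67: HIT. Cache (LRU->MRU): [47 67]
  7. access 10: MISS. Cache (LRU->MRU): [47 67 10]
  8. access 10: HIT. Cache (LRU->MRU): [47 67 10]
  9. access 45: MISS. Cache (LRU->MRU): [47 67 10 45]
  10. access 47: HIT. Cache (LRU->MRU): [67 10 45 47]
  11. access 67: HIT. Cache (LRU->MRU): [10 45 47 67]
  12. access 7: MISS, evict 10. Cache (LRU->MRU): [45 47 67 7]
Total: 7 hits, 5 misses, 1 evictions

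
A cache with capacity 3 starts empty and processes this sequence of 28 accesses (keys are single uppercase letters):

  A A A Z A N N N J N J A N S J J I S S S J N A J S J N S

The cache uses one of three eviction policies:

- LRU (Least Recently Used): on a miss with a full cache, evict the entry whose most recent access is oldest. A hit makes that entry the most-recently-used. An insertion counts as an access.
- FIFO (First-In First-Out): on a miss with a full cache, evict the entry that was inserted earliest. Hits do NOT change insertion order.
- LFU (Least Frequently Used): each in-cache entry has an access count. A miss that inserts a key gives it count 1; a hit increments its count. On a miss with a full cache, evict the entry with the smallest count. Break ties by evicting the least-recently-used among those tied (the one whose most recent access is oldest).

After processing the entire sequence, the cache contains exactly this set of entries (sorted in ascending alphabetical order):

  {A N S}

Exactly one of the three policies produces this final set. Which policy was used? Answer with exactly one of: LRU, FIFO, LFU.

Answer: LFU

Derivation:
Simulating under each policy and comparing final sets:
  LRU: final set = {J N S} -> differs
  FIFO: final set = {J N S} -> differs
  LFU: final set = {A N S} -> MATCHES target
Only LFU produces the target set.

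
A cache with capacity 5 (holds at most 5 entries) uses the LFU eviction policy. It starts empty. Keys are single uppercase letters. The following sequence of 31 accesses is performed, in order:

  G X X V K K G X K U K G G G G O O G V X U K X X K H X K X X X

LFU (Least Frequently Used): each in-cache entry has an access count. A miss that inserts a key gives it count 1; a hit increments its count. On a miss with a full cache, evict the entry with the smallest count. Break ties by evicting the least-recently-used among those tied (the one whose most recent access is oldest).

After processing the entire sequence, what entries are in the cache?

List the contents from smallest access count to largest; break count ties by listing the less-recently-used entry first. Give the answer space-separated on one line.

LFU simulation (capacity=5):
  1. access G: MISS. Cache: [G(c=1)]
  2. access X: MISS. Cache: [G(c=1) X(c=1)]
  3. access X: HIT, count now 2. Cache: [G(c=1) X(c=2)]
  4. access V: MISS. Cache: [G(c=1) V(c=1) X(c=2)]
  5. access K: MISS. Cache: [G(c=1) V(c=1) K(c=1) X(c=2)]
  6. access K: HIT, count now 2. Cache: [G(c=1) V(c=1) X(c=2) K(c=2)]
  7. access G: HIT, count now 2. Cache: [V(c=1) X(c=2) K(c=2) G(c=2)]
  8. access X: HIT, count now 3. Cache: [V(c=1) K(c=2) G(c=2) X(c=3)]
  9. access K: HIT, count now 3. Cache: [V(c=1) G(c=2) X(c=3) K(c=3)]
  10. access U: MISS. Cache: [V(c=1) U(c=1) G(c=2) X(c=3) K(c=3)]
  11. access K: HIT, count now 4. Cache: [V(c=1) U(c=1) G(c=2) X(c=3) K(c=4)]
  12. access G: HIT, count now 3. Cache: [V(c=1) U(c=1) X(c=3) G(c=3) K(c=4)]
  13. access G: HIT, count now 4. Cache: [V(c=1) U(c=1) X(c=3) K(c=4) G(c=4)]
  14. access G: HIT, count now 5. Cache: [V(c=1) U(c=1) X(c=3) K(c=4) G(c=5)]
  15. access G: HIT, count now 6. Cache: [V(c=1) U(c=1) X(c=3) K(c=4) G(c=6)]
  16. access O: MISS, evict V(c=1). Cache: [U(c=1) O(c=1) X(c=3) K(c=4) G(c=6)]
  17. access O: HIT, count now 2. Cache: [U(c=1) O(c=2) X(c=3) K(c=4) G(c=6)]
  18. access G: HIT, count now 7. Cache: [U(c=1) O(c=2) X(c=3) K(c=4) G(c=7)]
  19. access V: MISS, evict U(c=1). Cache: [V(c=1) O(c=2) X(c=3) K(c=4) G(c=7)]
  20. access X: HIT, count now 4. Cache: [V(c=1) O(c=2) K(c=4) X(c=4) G(c=7)]
  21. access U: MISS, evict V(c=1). Cache: [U(c=1) O(c=2) K(c=4) X(c=4) G(c=7)]
  22. access K: HIT, count now 5. Cache: [U(c=1) O(c=2) X(c=4) K(c=5) G(c=7)]
  23. access X: HIT, count now 5. Cache: [U(c=1) O(c=2) K(c=5) X(c=5) G(c=7)]
  24. access X: HIT, count now 6. Cache: [U(c=1) O(c=2) K(c=5) X(c=6) G(c=7)]
  25. access K: HIT, count now 6. Cache: [U(c=1) O(c=2) X(c=6) K(c=6) G(c=7)]
  26. access H: MISS, evict U(c=1). Cache: [H(c=1) O(c=2) X(c=6) K(c=6) G(c=7)]
  27. access X: HIT, count now 7. Cache: [H(c=1) O(c=2) K(c=6) G(c=7) X(c=7)]
  28. access K: HIT, count now 7. Cache: [H(c=1) O(c=2) G(c=7) X(c=7) K(c=7)]
  29. access X: HIT, count now 8. Cache: [H(c=1) O(c=2) G(c=7) K(c=7) X(c=8)]
  30. access X: HIT, count now 9. Cache: [H(c=1) O(c=2) G(c=7) K(c=7) X(c=9)]
  31. access X: HIT, count now 10. Cache: [H(c=1) O(c=2) G(c=7) K(c=7) X(c=10)]
Total: 22 hits, 9 misses, 4 evictions

Answer: H O G K X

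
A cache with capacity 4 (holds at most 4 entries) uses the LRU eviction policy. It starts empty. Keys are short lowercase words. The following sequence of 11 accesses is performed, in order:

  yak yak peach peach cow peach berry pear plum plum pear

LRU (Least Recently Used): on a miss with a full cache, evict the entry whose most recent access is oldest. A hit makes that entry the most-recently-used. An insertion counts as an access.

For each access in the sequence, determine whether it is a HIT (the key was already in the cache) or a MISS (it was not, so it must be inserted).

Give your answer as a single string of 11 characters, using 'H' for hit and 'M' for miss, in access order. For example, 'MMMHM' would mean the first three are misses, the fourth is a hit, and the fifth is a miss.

LRU simulation (capacity=4):
  1. access yak: MISS. Cache (LRU->MRU): [yak]
  2. access yak: HIT. Cache (LRU->MRU): [yak]
  3. access peach: MISS. Cache (LRU->MRU): [yak peach]
  4. access peach: HIT. Cache (LRU->MRU): [yak peach]
  5. access cow: MISS. Cache (LRU->MRU): [yak peach cow]
  6. access peach: HIT. Cache (LRU->MRU): [yak cow peach]
  7. access berry: MISS. Cache (LRU->MRU): [yak cow peach berry]
  8. access pear: MISS, evict yak. Cache (LRU->MRU): [cow peach berry pear]
  9. access plum: MISS, evict cow. Cache (LRU->MRU): [peach berry pear plum]
  10. access plum: HIT. Cache (LRU->MRU): [peach berry pear plum]
  11. access pear: HIT. Cache (LRU->MRU): [peach berry plum pear]
Total: 5 hits, 6 misses, 2 evictions

Answer: MHMHMHMMMHH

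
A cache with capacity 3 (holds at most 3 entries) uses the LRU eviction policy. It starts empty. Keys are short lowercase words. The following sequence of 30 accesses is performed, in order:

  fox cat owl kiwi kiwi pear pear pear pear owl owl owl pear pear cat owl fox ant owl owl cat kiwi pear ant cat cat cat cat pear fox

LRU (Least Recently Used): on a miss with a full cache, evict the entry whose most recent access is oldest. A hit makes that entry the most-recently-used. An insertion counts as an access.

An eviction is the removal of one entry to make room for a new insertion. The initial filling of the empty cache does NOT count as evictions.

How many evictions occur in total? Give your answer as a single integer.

LRU simulation (capacity=3):
  1. access fox: MISS. Cache (LRU->MRU): [fox]
  2. access cat: MISS. Cache (LRU->MRU): [fox cat]
  3. access owl: MISS. Cache (LRU->MRU): [fox cat owl]
  4. access kiwi: MISS, evict fox. Cache (LRU->MRU): [cat owl kiwi]
  5. access kiwi: HIT. Cache (LRU->MRU): [cat owl kiwi]
  6. access pear: MISS, evict cat. Cache (LRU->MRU): [owl kiwi pear]
  7. access pear: HIT. Cache (LRU->MRU): [owl kiwi pear]
  8. access pear: HIT. Cache (LRU->MRU): [owl kiwi pear]
  9. access pear: HIT. Cache (LRU->MRU): [owl kiwi pear]
  10. access owl: HIT. Cache (LRU->MRU): [kiwi pear owl]
  11. access owl: HIT. Cache (LRU->MRU): [kiwi pear owl]
  12. access owl: HIT. Cache (LRU->MRU): [kiwi pear owl]
  13. access pear: HIT. Cache (LRU->MRU): [kiwi owl pear]
  14. access pear: HIT. Cache (LRU->MRU): [kiwi owl pear]
  15. access cat: MISS, evict kiwi. Cache (LRU->MRU): [owl pear cat]
  16. access owl: HIT. Cache (LRU->MRU): [pear cat owl]
  17. access fox: MISS, evict pear. Cache (LRU->MRU): [cat owl fox]
  18. access ant: MISS, evict cat. Cache (LRU->MRU): [owl fox ant]
  19. access owl: HIT. Cache (LRU->MRU): [fox ant owl]
  20. access owl: HIT. Cache (LRU->MRU): [fox ant owl]
  21. access cat: MISS, evict fox. Cache (LRU->MRU): [ant owl cat]
  22. access kiwi: MISS, evict ant. Cache (LRU->MRU): [owl cat kiwi]
  23. access pear: MISS, evict owl. Cache (LRU->MRU): [cat kiwi pear]
  24. access ant: MISS, evict cat. Cache (LRU->MRU): [kiwi pear ant]
  25. access cat: MISS, evict kiwi. Cache (LRU->MRU): [pear ant cat]
  26. access cat: HIT. Cache (LRU->MRU): [pear ant cat]
  27. access cat: HIT. Cache (LRU->MRU): [pear ant cat]
  28. access cat: HIT. Cache (LRU->MRU): [pear ant cat]
  29. access pear: HIT. Cache (LRU->MRU): [ant cat pear]
  30. access fox: MISS, evict ant. Cache (LRU->MRU): [cat pear fox]
Total: 16 hits, 14 misses, 11 evictions

Answer: 11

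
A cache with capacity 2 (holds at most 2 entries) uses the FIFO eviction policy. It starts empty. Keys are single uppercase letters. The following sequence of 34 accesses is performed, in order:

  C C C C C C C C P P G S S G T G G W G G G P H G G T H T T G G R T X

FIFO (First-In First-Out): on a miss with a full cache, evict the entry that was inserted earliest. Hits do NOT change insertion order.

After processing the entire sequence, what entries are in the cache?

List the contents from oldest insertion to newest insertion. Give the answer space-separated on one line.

FIFO simulation (capacity=2):
  1. access C: MISS. Cache (old->new): [C]
  2. access C: HIT. Cache (old->new): [C]
  3. access C: HIT. Cache (old->new): [C]
  4. access C: HIT. Cache (old->new): [C]
  5. access C: HIT. Cache (old->new): [C]
  6. access C: HIT. Cache (old->new): [C]
  7. access C: HIT. Cache (old->new): [C]
  8. access C: HIT. Cache (old->new): [C]
  9. access P: MISS. Cache (old->new): [C P]
  10. access P: HIT. Cache (old->new): [C P]
  11. access G: MISS, evict C. Cache (old->new): [P G]
  12. access S: MISS, evict P. Cache (old->new): [G S]
  13. access S: HIT. Cache (old->new): [G S]
  14. access G: HIT. Cache (old->new): [G S]
  15. access T: MISS, evict G. Cache (old->new): [S T]
  16. access G: MISS, evict S. Cache (old->new): [T G]
  17. access G: HIT. Cache (old->new): [T G]
  18. access W: MISS, evict T. Cache (old->new): [G W]
  19. access G: HIT. Cache (old->new): [G W]
  20. access G: HIT. Cache (old->new): [G W]
  21. access G: HIT. Cache (old->new): [G W]
  22. access P: MISS, evict G. Cache (old->new): [W P]
  23. access H: MISS, evict W. Cache (old->new): [P H]
  24. access G: MISS, evict P. Cache (old->new): [H G]
  25. access G: HIT. Cache (old->new): [H G]
  26. access T: MISS, evict H. Cache (old->new): [G T]
  27. access H: MISS, evict G. Cache (old->new): [T H]
  28. access T: HIT. Cache (old->new): [T H]
  29. access T: HIT. Cache (old->new): [T H]
  30. access G: MISS, evict T. Cache (old->new): [H G]
  31. access G: HIT. Cache (old->new): [H G]
  32. access R: MISS, evict H. Cache (old->new): [G R]
  33. access T: MISS, evict G. Cache (old->new): [R T]
  34. access X: MISS, evict R. Cache (old->new): [T X]
Total: 18 hits, 16 misses, 14 evictions

Answer: T X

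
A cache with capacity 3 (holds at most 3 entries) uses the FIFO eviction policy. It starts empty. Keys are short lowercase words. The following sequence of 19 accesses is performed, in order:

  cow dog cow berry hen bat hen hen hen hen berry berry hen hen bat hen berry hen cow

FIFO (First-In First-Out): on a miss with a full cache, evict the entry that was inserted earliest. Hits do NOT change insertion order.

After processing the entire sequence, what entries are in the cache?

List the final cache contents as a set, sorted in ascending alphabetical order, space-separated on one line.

FIFO simulation (capacity=3):
  1. access cow: MISS. Cache (old->new): [cow]
  2. access dog: MISS. Cache (old->new): [cow dog]
  3. access cow: HIT. Cache (old->new): [cow dog]
  4. access berry: MISS. Cache (old->new): [cow dog berry]
  5. access hen: MISS, evict cow. Cache (old->new): [dog berry hen]
  6. access bat: MISS, evict dog. Cache (old->new): [berry hen bat]
  7. access hen: HIT. Cache (old->new): [berry hen bat]
  8. access hen: HIT. Cache (old->new): [berry hen bat]
  9. access hen: HIT. Cache (old->new): [berry hen bat]
  10. access hen: HIT. Cache (old->new): [berry hen bat]
  11. access berry: HIT. Cache (old->new): [berry hen bat]
  12. access berry: HIT. Cache (old->new): [berry hen bat]
  13. access hen: HIT. Cache (old->new): [berry hen bat]
  14. access hen: HIT. Cache (old->new): [berry hen bat]
  15. access bat: HIT. Cache (old->new): [berry hen bat]
  16. access hen: HIT. Cache (old->new): [berry hen bat]
  17. access berry: HIT. Cache (old->new): [berry hen bat]
  18. access hen: HIT. Cache (old->new): [berry hen bat]
  19. access cow: MISS, evict berry. Cache (old->new): [hen bat cow]
Total: 13 hits, 6 misses, 3 evictions

Answer: bat cow hen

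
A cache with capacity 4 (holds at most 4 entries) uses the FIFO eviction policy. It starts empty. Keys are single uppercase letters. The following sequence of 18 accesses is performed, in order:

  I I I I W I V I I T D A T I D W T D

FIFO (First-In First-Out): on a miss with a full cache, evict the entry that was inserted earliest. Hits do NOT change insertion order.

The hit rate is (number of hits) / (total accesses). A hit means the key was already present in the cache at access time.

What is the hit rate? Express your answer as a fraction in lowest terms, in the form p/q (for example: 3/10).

FIFO simulation (capacity=4):
  1. access I: MISS. Cache (old->new): [I]
  2. access I: HIT. Cache (old->new): [I]
  3. access I: HIT. Cache (old->new): [I]
  4. access I: HIT. Cache (old->new): [I]
  5. access W: MISS. Cache (old->new): [I W]
  6. access I: HIT. Cache (old->new): [I W]
  7. access V: MISS. Cache (old->new): [I W V]
  8. access I: HIT. Cache (old->new): [I W V]
  9. access I: HIT. Cache (old->new): [I W V]
  10. access T: MISS. Cache (old->new): [I W V T]
  11. access D: MISS, evict I. Cache (old->new): [W V T D]
  12. access A: MISS, evict W. Cache (old->new): [V T D A]
  13. access T: HIT. Cache (old->new): [V T D A]
  14. access I: MISS, evict V. Cache (old->new): [T D A I]
  15. access D: HIT. Cache (old->new): [T D A I]
  16. access W: MISS, evict T. Cache (old->new): [D A I W]
  17. access T: MISS, evict D. Cache (old->new): [A I W T]
  18. access D: MISS, evict A. Cache (old->new): [I W T D]
Total: 8 hits, 10 misses, 6 evictions

Hit rate = 8/18 = 4/9

Answer: 4/9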